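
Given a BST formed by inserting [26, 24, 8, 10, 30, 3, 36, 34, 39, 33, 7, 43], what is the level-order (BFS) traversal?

Tree insertion order: [26, 24, 8, 10, 30, 3, 36, 34, 39, 33, 7, 43]
Tree (level-order array): [26, 24, 30, 8, None, None, 36, 3, 10, 34, 39, None, 7, None, None, 33, None, None, 43]
BFS from the root, enqueuing left then right child of each popped node:
  queue [26] -> pop 26, enqueue [24, 30], visited so far: [26]
  queue [24, 30] -> pop 24, enqueue [8], visited so far: [26, 24]
  queue [30, 8] -> pop 30, enqueue [36], visited so far: [26, 24, 30]
  queue [8, 36] -> pop 8, enqueue [3, 10], visited so far: [26, 24, 30, 8]
  queue [36, 3, 10] -> pop 36, enqueue [34, 39], visited so far: [26, 24, 30, 8, 36]
  queue [3, 10, 34, 39] -> pop 3, enqueue [7], visited so far: [26, 24, 30, 8, 36, 3]
  queue [10, 34, 39, 7] -> pop 10, enqueue [none], visited so far: [26, 24, 30, 8, 36, 3, 10]
  queue [34, 39, 7] -> pop 34, enqueue [33], visited so far: [26, 24, 30, 8, 36, 3, 10, 34]
  queue [39, 7, 33] -> pop 39, enqueue [43], visited so far: [26, 24, 30, 8, 36, 3, 10, 34, 39]
  queue [7, 33, 43] -> pop 7, enqueue [none], visited so far: [26, 24, 30, 8, 36, 3, 10, 34, 39, 7]
  queue [33, 43] -> pop 33, enqueue [none], visited so far: [26, 24, 30, 8, 36, 3, 10, 34, 39, 7, 33]
  queue [43] -> pop 43, enqueue [none], visited so far: [26, 24, 30, 8, 36, 3, 10, 34, 39, 7, 33, 43]
Result: [26, 24, 30, 8, 36, 3, 10, 34, 39, 7, 33, 43]


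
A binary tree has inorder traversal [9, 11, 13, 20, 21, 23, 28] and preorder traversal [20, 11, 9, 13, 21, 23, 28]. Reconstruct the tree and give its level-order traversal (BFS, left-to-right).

Inorder:  [9, 11, 13, 20, 21, 23, 28]
Preorder: [20, 11, 9, 13, 21, 23, 28]
Algorithm: preorder visits root first, so consume preorder in order;
for each root, split the current inorder slice at that value into
left-subtree inorder and right-subtree inorder, then recurse.
Recursive splits:
  root=20; inorder splits into left=[9, 11, 13], right=[21, 23, 28]
  root=11; inorder splits into left=[9], right=[13]
  root=9; inorder splits into left=[], right=[]
  root=13; inorder splits into left=[], right=[]
  root=21; inorder splits into left=[], right=[23, 28]
  root=23; inorder splits into left=[], right=[28]
  root=28; inorder splits into left=[], right=[]
Reconstructed level-order: [20, 11, 21, 9, 13, 23, 28]


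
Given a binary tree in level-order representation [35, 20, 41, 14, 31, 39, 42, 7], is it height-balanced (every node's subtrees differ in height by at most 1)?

Tree (level-order array): [35, 20, 41, 14, 31, 39, 42, 7]
Definition: a tree is height-balanced if, at every node, |h(left) - h(right)| <= 1 (empty subtree has height -1).
Bottom-up per-node check:
  node 7: h_left=-1, h_right=-1, diff=0 [OK], height=0
  node 14: h_left=0, h_right=-1, diff=1 [OK], height=1
  node 31: h_left=-1, h_right=-1, diff=0 [OK], height=0
  node 20: h_left=1, h_right=0, diff=1 [OK], height=2
  node 39: h_left=-1, h_right=-1, diff=0 [OK], height=0
  node 42: h_left=-1, h_right=-1, diff=0 [OK], height=0
  node 41: h_left=0, h_right=0, diff=0 [OK], height=1
  node 35: h_left=2, h_right=1, diff=1 [OK], height=3
All nodes satisfy the balance condition.
Result: Balanced


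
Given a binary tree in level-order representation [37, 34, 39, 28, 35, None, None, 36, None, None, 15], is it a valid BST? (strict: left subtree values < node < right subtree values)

Level-order array: [37, 34, 39, 28, 35, None, None, 36, None, None, 15]
Validate using subtree bounds (lo, hi): at each node, require lo < value < hi,
then recurse left with hi=value and right with lo=value.
Preorder trace (stopping at first violation):
  at node 37 with bounds (-inf, +inf): OK
  at node 34 with bounds (-inf, 37): OK
  at node 28 with bounds (-inf, 34): OK
  at node 36 with bounds (-inf, 28): VIOLATION
Node 36 violates its bound: not (-inf < 36 < 28).
Result: Not a valid BST


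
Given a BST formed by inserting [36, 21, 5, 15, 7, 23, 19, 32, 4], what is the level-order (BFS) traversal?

Tree insertion order: [36, 21, 5, 15, 7, 23, 19, 32, 4]
Tree (level-order array): [36, 21, None, 5, 23, 4, 15, None, 32, None, None, 7, 19]
BFS from the root, enqueuing left then right child of each popped node:
  queue [36] -> pop 36, enqueue [21], visited so far: [36]
  queue [21] -> pop 21, enqueue [5, 23], visited so far: [36, 21]
  queue [5, 23] -> pop 5, enqueue [4, 15], visited so far: [36, 21, 5]
  queue [23, 4, 15] -> pop 23, enqueue [32], visited so far: [36, 21, 5, 23]
  queue [4, 15, 32] -> pop 4, enqueue [none], visited so far: [36, 21, 5, 23, 4]
  queue [15, 32] -> pop 15, enqueue [7, 19], visited so far: [36, 21, 5, 23, 4, 15]
  queue [32, 7, 19] -> pop 32, enqueue [none], visited so far: [36, 21, 5, 23, 4, 15, 32]
  queue [7, 19] -> pop 7, enqueue [none], visited so far: [36, 21, 5, 23, 4, 15, 32, 7]
  queue [19] -> pop 19, enqueue [none], visited so far: [36, 21, 5, 23, 4, 15, 32, 7, 19]
Result: [36, 21, 5, 23, 4, 15, 32, 7, 19]


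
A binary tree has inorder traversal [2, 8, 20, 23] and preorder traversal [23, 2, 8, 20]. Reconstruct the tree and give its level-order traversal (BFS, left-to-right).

Inorder:  [2, 8, 20, 23]
Preorder: [23, 2, 8, 20]
Algorithm: preorder visits root first, so consume preorder in order;
for each root, split the current inorder slice at that value into
left-subtree inorder and right-subtree inorder, then recurse.
Recursive splits:
  root=23; inorder splits into left=[2, 8, 20], right=[]
  root=2; inorder splits into left=[], right=[8, 20]
  root=8; inorder splits into left=[], right=[20]
  root=20; inorder splits into left=[], right=[]
Reconstructed level-order: [23, 2, 8, 20]


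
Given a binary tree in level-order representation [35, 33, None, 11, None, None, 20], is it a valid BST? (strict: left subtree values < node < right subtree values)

Level-order array: [35, 33, None, 11, None, None, 20]
Validate using subtree bounds (lo, hi): at each node, require lo < value < hi,
then recurse left with hi=value and right with lo=value.
Preorder trace (stopping at first violation):
  at node 35 with bounds (-inf, +inf): OK
  at node 33 with bounds (-inf, 35): OK
  at node 11 with bounds (-inf, 33): OK
  at node 20 with bounds (11, 33): OK
No violation found at any node.
Result: Valid BST


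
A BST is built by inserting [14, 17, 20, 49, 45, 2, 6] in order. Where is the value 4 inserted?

Starting tree (level order): [14, 2, 17, None, 6, None, 20, None, None, None, 49, 45]
Insertion path: 14 -> 2 -> 6
Result: insert 4 as left child of 6
Final tree (level order): [14, 2, 17, None, 6, None, 20, 4, None, None, 49, None, None, 45]


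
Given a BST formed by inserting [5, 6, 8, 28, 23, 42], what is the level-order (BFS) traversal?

Tree insertion order: [5, 6, 8, 28, 23, 42]
Tree (level-order array): [5, None, 6, None, 8, None, 28, 23, 42]
BFS from the root, enqueuing left then right child of each popped node:
  queue [5] -> pop 5, enqueue [6], visited so far: [5]
  queue [6] -> pop 6, enqueue [8], visited so far: [5, 6]
  queue [8] -> pop 8, enqueue [28], visited so far: [5, 6, 8]
  queue [28] -> pop 28, enqueue [23, 42], visited so far: [5, 6, 8, 28]
  queue [23, 42] -> pop 23, enqueue [none], visited so far: [5, 6, 8, 28, 23]
  queue [42] -> pop 42, enqueue [none], visited so far: [5, 6, 8, 28, 23, 42]
Result: [5, 6, 8, 28, 23, 42]


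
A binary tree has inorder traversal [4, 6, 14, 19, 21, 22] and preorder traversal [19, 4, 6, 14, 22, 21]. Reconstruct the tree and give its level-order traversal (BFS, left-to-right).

Inorder:  [4, 6, 14, 19, 21, 22]
Preorder: [19, 4, 6, 14, 22, 21]
Algorithm: preorder visits root first, so consume preorder in order;
for each root, split the current inorder slice at that value into
left-subtree inorder and right-subtree inorder, then recurse.
Recursive splits:
  root=19; inorder splits into left=[4, 6, 14], right=[21, 22]
  root=4; inorder splits into left=[], right=[6, 14]
  root=6; inorder splits into left=[], right=[14]
  root=14; inorder splits into left=[], right=[]
  root=22; inorder splits into left=[21], right=[]
  root=21; inorder splits into left=[], right=[]
Reconstructed level-order: [19, 4, 22, 6, 21, 14]


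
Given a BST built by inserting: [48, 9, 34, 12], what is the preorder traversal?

Tree insertion order: [48, 9, 34, 12]
Tree (level-order array): [48, 9, None, None, 34, 12]
Preorder traversal: [48, 9, 34, 12]


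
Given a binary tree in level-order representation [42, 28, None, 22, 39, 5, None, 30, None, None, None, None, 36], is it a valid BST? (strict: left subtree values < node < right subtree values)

Level-order array: [42, 28, None, 22, 39, 5, None, 30, None, None, None, None, 36]
Validate using subtree bounds (lo, hi): at each node, require lo < value < hi,
then recurse left with hi=value and right with lo=value.
Preorder trace (stopping at first violation):
  at node 42 with bounds (-inf, +inf): OK
  at node 28 with bounds (-inf, 42): OK
  at node 22 with bounds (-inf, 28): OK
  at node 5 with bounds (-inf, 22): OK
  at node 39 with bounds (28, 42): OK
  at node 30 with bounds (28, 39): OK
  at node 36 with bounds (30, 39): OK
No violation found at any node.
Result: Valid BST


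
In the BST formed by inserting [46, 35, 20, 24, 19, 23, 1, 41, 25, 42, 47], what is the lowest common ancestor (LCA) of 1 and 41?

Tree insertion order: [46, 35, 20, 24, 19, 23, 1, 41, 25, 42, 47]
Tree (level-order array): [46, 35, 47, 20, 41, None, None, 19, 24, None, 42, 1, None, 23, 25]
In a BST, the LCA of p=1, q=41 is the first node v on the
root-to-leaf path with p <= v <= q (go left if both < v, right if both > v).
Walk from root:
  at 46: both 1 and 41 < 46, go left
  at 35: 1 <= 35 <= 41, this is the LCA
LCA = 35


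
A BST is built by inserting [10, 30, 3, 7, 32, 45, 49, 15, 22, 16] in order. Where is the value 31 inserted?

Starting tree (level order): [10, 3, 30, None, 7, 15, 32, None, None, None, 22, None, 45, 16, None, None, 49]
Insertion path: 10 -> 30 -> 32
Result: insert 31 as left child of 32
Final tree (level order): [10, 3, 30, None, 7, 15, 32, None, None, None, 22, 31, 45, 16, None, None, None, None, 49]


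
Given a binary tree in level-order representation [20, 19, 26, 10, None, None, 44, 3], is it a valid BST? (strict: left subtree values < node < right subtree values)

Level-order array: [20, 19, 26, 10, None, None, 44, 3]
Validate using subtree bounds (lo, hi): at each node, require lo < value < hi,
then recurse left with hi=value and right with lo=value.
Preorder trace (stopping at first violation):
  at node 20 with bounds (-inf, +inf): OK
  at node 19 with bounds (-inf, 20): OK
  at node 10 with bounds (-inf, 19): OK
  at node 3 with bounds (-inf, 10): OK
  at node 26 with bounds (20, +inf): OK
  at node 44 with bounds (26, +inf): OK
No violation found at any node.
Result: Valid BST


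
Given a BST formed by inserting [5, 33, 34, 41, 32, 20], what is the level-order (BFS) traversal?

Tree insertion order: [5, 33, 34, 41, 32, 20]
Tree (level-order array): [5, None, 33, 32, 34, 20, None, None, 41]
BFS from the root, enqueuing left then right child of each popped node:
  queue [5] -> pop 5, enqueue [33], visited so far: [5]
  queue [33] -> pop 33, enqueue [32, 34], visited so far: [5, 33]
  queue [32, 34] -> pop 32, enqueue [20], visited so far: [5, 33, 32]
  queue [34, 20] -> pop 34, enqueue [41], visited so far: [5, 33, 32, 34]
  queue [20, 41] -> pop 20, enqueue [none], visited so far: [5, 33, 32, 34, 20]
  queue [41] -> pop 41, enqueue [none], visited so far: [5, 33, 32, 34, 20, 41]
Result: [5, 33, 32, 34, 20, 41]


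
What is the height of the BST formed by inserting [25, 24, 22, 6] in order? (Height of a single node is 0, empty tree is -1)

Insertion order: [25, 24, 22, 6]
Tree (level-order array): [25, 24, None, 22, None, 6]
Compute height bottom-up (empty subtree = -1):
  height(6) = 1 + max(-1, -1) = 0
  height(22) = 1 + max(0, -1) = 1
  height(24) = 1 + max(1, -1) = 2
  height(25) = 1 + max(2, -1) = 3
Height = 3


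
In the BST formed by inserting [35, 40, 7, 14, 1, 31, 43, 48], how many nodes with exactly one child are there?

Tree built from: [35, 40, 7, 14, 1, 31, 43, 48]
Tree (level-order array): [35, 7, 40, 1, 14, None, 43, None, None, None, 31, None, 48]
Rule: These are nodes with exactly 1 non-null child.
Per-node child counts:
  node 35: 2 child(ren)
  node 7: 2 child(ren)
  node 1: 0 child(ren)
  node 14: 1 child(ren)
  node 31: 0 child(ren)
  node 40: 1 child(ren)
  node 43: 1 child(ren)
  node 48: 0 child(ren)
Matching nodes: [14, 40, 43]
Count of nodes with exactly one child: 3


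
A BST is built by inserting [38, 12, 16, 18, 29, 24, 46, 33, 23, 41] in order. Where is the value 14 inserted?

Starting tree (level order): [38, 12, 46, None, 16, 41, None, None, 18, None, None, None, 29, 24, 33, 23]
Insertion path: 38 -> 12 -> 16
Result: insert 14 as left child of 16
Final tree (level order): [38, 12, 46, None, 16, 41, None, 14, 18, None, None, None, None, None, 29, 24, 33, 23]


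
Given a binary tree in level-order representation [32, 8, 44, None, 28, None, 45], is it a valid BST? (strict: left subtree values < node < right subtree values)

Level-order array: [32, 8, 44, None, 28, None, 45]
Validate using subtree bounds (lo, hi): at each node, require lo < value < hi,
then recurse left with hi=value and right with lo=value.
Preorder trace (stopping at first violation):
  at node 32 with bounds (-inf, +inf): OK
  at node 8 with bounds (-inf, 32): OK
  at node 28 with bounds (8, 32): OK
  at node 44 with bounds (32, +inf): OK
  at node 45 with bounds (44, +inf): OK
No violation found at any node.
Result: Valid BST


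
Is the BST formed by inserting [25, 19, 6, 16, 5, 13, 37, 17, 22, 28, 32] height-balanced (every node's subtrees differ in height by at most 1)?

Tree (level-order array): [25, 19, 37, 6, 22, 28, None, 5, 16, None, None, None, 32, None, None, 13, 17]
Definition: a tree is height-balanced if, at every node, |h(left) - h(right)| <= 1 (empty subtree has height -1).
Bottom-up per-node check:
  node 5: h_left=-1, h_right=-1, diff=0 [OK], height=0
  node 13: h_left=-1, h_right=-1, diff=0 [OK], height=0
  node 17: h_left=-1, h_right=-1, diff=0 [OK], height=0
  node 16: h_left=0, h_right=0, diff=0 [OK], height=1
  node 6: h_left=0, h_right=1, diff=1 [OK], height=2
  node 22: h_left=-1, h_right=-1, diff=0 [OK], height=0
  node 19: h_left=2, h_right=0, diff=2 [FAIL (|2-0|=2 > 1)], height=3
  node 32: h_left=-1, h_right=-1, diff=0 [OK], height=0
  node 28: h_left=-1, h_right=0, diff=1 [OK], height=1
  node 37: h_left=1, h_right=-1, diff=2 [FAIL (|1--1|=2 > 1)], height=2
  node 25: h_left=3, h_right=2, diff=1 [OK], height=4
Node 19 violates the condition: |2 - 0| = 2 > 1.
Result: Not balanced


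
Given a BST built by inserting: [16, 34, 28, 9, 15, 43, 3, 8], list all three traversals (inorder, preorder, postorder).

Tree insertion order: [16, 34, 28, 9, 15, 43, 3, 8]
Tree (level-order array): [16, 9, 34, 3, 15, 28, 43, None, 8]
Inorder (L, root, R): [3, 8, 9, 15, 16, 28, 34, 43]
Preorder (root, L, R): [16, 9, 3, 8, 15, 34, 28, 43]
Postorder (L, R, root): [8, 3, 15, 9, 28, 43, 34, 16]


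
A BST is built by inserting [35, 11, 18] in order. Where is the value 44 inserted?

Starting tree (level order): [35, 11, None, None, 18]
Insertion path: 35
Result: insert 44 as right child of 35
Final tree (level order): [35, 11, 44, None, 18]


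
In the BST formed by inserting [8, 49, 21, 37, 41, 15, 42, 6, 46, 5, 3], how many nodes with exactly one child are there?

Tree built from: [8, 49, 21, 37, 41, 15, 42, 6, 46, 5, 3]
Tree (level-order array): [8, 6, 49, 5, None, 21, None, 3, None, 15, 37, None, None, None, None, None, 41, None, 42, None, 46]
Rule: These are nodes with exactly 1 non-null child.
Per-node child counts:
  node 8: 2 child(ren)
  node 6: 1 child(ren)
  node 5: 1 child(ren)
  node 3: 0 child(ren)
  node 49: 1 child(ren)
  node 21: 2 child(ren)
  node 15: 0 child(ren)
  node 37: 1 child(ren)
  node 41: 1 child(ren)
  node 42: 1 child(ren)
  node 46: 0 child(ren)
Matching nodes: [6, 5, 49, 37, 41, 42]
Count of nodes with exactly one child: 6


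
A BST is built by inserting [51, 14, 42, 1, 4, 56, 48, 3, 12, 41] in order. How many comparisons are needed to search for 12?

Search path for 12: 51 -> 14 -> 1 -> 4 -> 12
Found: True
Comparisons: 5


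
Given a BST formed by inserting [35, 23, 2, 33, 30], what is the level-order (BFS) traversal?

Tree insertion order: [35, 23, 2, 33, 30]
Tree (level-order array): [35, 23, None, 2, 33, None, None, 30]
BFS from the root, enqueuing left then right child of each popped node:
  queue [35] -> pop 35, enqueue [23], visited so far: [35]
  queue [23] -> pop 23, enqueue [2, 33], visited so far: [35, 23]
  queue [2, 33] -> pop 2, enqueue [none], visited so far: [35, 23, 2]
  queue [33] -> pop 33, enqueue [30], visited so far: [35, 23, 2, 33]
  queue [30] -> pop 30, enqueue [none], visited so far: [35, 23, 2, 33, 30]
Result: [35, 23, 2, 33, 30]


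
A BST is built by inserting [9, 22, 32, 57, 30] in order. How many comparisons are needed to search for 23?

Search path for 23: 9 -> 22 -> 32 -> 30
Found: False
Comparisons: 4


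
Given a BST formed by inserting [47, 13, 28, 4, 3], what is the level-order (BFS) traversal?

Tree insertion order: [47, 13, 28, 4, 3]
Tree (level-order array): [47, 13, None, 4, 28, 3]
BFS from the root, enqueuing left then right child of each popped node:
  queue [47] -> pop 47, enqueue [13], visited so far: [47]
  queue [13] -> pop 13, enqueue [4, 28], visited so far: [47, 13]
  queue [4, 28] -> pop 4, enqueue [3], visited so far: [47, 13, 4]
  queue [28, 3] -> pop 28, enqueue [none], visited so far: [47, 13, 4, 28]
  queue [3] -> pop 3, enqueue [none], visited so far: [47, 13, 4, 28, 3]
Result: [47, 13, 4, 28, 3]


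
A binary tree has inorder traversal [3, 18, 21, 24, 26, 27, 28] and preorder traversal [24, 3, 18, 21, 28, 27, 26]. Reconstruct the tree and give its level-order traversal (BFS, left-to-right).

Inorder:  [3, 18, 21, 24, 26, 27, 28]
Preorder: [24, 3, 18, 21, 28, 27, 26]
Algorithm: preorder visits root first, so consume preorder in order;
for each root, split the current inorder slice at that value into
left-subtree inorder and right-subtree inorder, then recurse.
Recursive splits:
  root=24; inorder splits into left=[3, 18, 21], right=[26, 27, 28]
  root=3; inorder splits into left=[], right=[18, 21]
  root=18; inorder splits into left=[], right=[21]
  root=21; inorder splits into left=[], right=[]
  root=28; inorder splits into left=[26, 27], right=[]
  root=27; inorder splits into left=[26], right=[]
  root=26; inorder splits into left=[], right=[]
Reconstructed level-order: [24, 3, 28, 18, 27, 21, 26]


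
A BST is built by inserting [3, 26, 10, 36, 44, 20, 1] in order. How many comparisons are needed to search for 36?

Search path for 36: 3 -> 26 -> 36
Found: True
Comparisons: 3


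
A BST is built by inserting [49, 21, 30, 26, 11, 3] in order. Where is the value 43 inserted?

Starting tree (level order): [49, 21, None, 11, 30, 3, None, 26]
Insertion path: 49 -> 21 -> 30
Result: insert 43 as right child of 30
Final tree (level order): [49, 21, None, 11, 30, 3, None, 26, 43]


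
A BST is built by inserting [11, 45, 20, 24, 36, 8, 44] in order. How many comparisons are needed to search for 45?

Search path for 45: 11 -> 45
Found: True
Comparisons: 2


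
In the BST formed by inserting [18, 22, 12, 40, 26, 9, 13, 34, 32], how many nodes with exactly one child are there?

Tree built from: [18, 22, 12, 40, 26, 9, 13, 34, 32]
Tree (level-order array): [18, 12, 22, 9, 13, None, 40, None, None, None, None, 26, None, None, 34, 32]
Rule: These are nodes with exactly 1 non-null child.
Per-node child counts:
  node 18: 2 child(ren)
  node 12: 2 child(ren)
  node 9: 0 child(ren)
  node 13: 0 child(ren)
  node 22: 1 child(ren)
  node 40: 1 child(ren)
  node 26: 1 child(ren)
  node 34: 1 child(ren)
  node 32: 0 child(ren)
Matching nodes: [22, 40, 26, 34]
Count of nodes with exactly one child: 4


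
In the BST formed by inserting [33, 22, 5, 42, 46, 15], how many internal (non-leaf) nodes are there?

Tree built from: [33, 22, 5, 42, 46, 15]
Tree (level-order array): [33, 22, 42, 5, None, None, 46, None, 15]
Rule: An internal node has at least one child.
Per-node child counts:
  node 33: 2 child(ren)
  node 22: 1 child(ren)
  node 5: 1 child(ren)
  node 15: 0 child(ren)
  node 42: 1 child(ren)
  node 46: 0 child(ren)
Matching nodes: [33, 22, 5, 42]
Count of internal (non-leaf) nodes: 4


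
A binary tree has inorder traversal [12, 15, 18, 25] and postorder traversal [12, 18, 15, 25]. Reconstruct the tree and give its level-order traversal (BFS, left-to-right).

Inorder:   [12, 15, 18, 25]
Postorder: [12, 18, 15, 25]
Algorithm: postorder visits root last, so walk postorder right-to-left;
each value is the root of the current inorder slice — split it at that
value, recurse on the right subtree first, then the left.
Recursive splits:
  root=25; inorder splits into left=[12, 15, 18], right=[]
  root=15; inorder splits into left=[12], right=[18]
  root=18; inorder splits into left=[], right=[]
  root=12; inorder splits into left=[], right=[]
Reconstructed level-order: [25, 15, 12, 18]


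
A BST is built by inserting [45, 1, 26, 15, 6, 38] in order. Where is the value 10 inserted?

Starting tree (level order): [45, 1, None, None, 26, 15, 38, 6]
Insertion path: 45 -> 1 -> 26 -> 15 -> 6
Result: insert 10 as right child of 6
Final tree (level order): [45, 1, None, None, 26, 15, 38, 6, None, None, None, None, 10]


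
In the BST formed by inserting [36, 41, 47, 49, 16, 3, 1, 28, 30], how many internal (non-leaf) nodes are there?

Tree built from: [36, 41, 47, 49, 16, 3, 1, 28, 30]
Tree (level-order array): [36, 16, 41, 3, 28, None, 47, 1, None, None, 30, None, 49]
Rule: An internal node has at least one child.
Per-node child counts:
  node 36: 2 child(ren)
  node 16: 2 child(ren)
  node 3: 1 child(ren)
  node 1: 0 child(ren)
  node 28: 1 child(ren)
  node 30: 0 child(ren)
  node 41: 1 child(ren)
  node 47: 1 child(ren)
  node 49: 0 child(ren)
Matching nodes: [36, 16, 3, 28, 41, 47]
Count of internal (non-leaf) nodes: 6


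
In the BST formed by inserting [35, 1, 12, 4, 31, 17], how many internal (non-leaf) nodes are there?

Tree built from: [35, 1, 12, 4, 31, 17]
Tree (level-order array): [35, 1, None, None, 12, 4, 31, None, None, 17]
Rule: An internal node has at least one child.
Per-node child counts:
  node 35: 1 child(ren)
  node 1: 1 child(ren)
  node 12: 2 child(ren)
  node 4: 0 child(ren)
  node 31: 1 child(ren)
  node 17: 0 child(ren)
Matching nodes: [35, 1, 12, 31]
Count of internal (non-leaf) nodes: 4


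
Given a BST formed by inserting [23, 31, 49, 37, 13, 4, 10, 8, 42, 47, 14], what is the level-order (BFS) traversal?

Tree insertion order: [23, 31, 49, 37, 13, 4, 10, 8, 42, 47, 14]
Tree (level-order array): [23, 13, 31, 4, 14, None, 49, None, 10, None, None, 37, None, 8, None, None, 42, None, None, None, 47]
BFS from the root, enqueuing left then right child of each popped node:
  queue [23] -> pop 23, enqueue [13, 31], visited so far: [23]
  queue [13, 31] -> pop 13, enqueue [4, 14], visited so far: [23, 13]
  queue [31, 4, 14] -> pop 31, enqueue [49], visited so far: [23, 13, 31]
  queue [4, 14, 49] -> pop 4, enqueue [10], visited so far: [23, 13, 31, 4]
  queue [14, 49, 10] -> pop 14, enqueue [none], visited so far: [23, 13, 31, 4, 14]
  queue [49, 10] -> pop 49, enqueue [37], visited so far: [23, 13, 31, 4, 14, 49]
  queue [10, 37] -> pop 10, enqueue [8], visited so far: [23, 13, 31, 4, 14, 49, 10]
  queue [37, 8] -> pop 37, enqueue [42], visited so far: [23, 13, 31, 4, 14, 49, 10, 37]
  queue [8, 42] -> pop 8, enqueue [none], visited so far: [23, 13, 31, 4, 14, 49, 10, 37, 8]
  queue [42] -> pop 42, enqueue [47], visited so far: [23, 13, 31, 4, 14, 49, 10, 37, 8, 42]
  queue [47] -> pop 47, enqueue [none], visited so far: [23, 13, 31, 4, 14, 49, 10, 37, 8, 42, 47]
Result: [23, 13, 31, 4, 14, 49, 10, 37, 8, 42, 47]


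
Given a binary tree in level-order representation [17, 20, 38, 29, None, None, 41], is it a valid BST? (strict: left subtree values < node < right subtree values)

Level-order array: [17, 20, 38, 29, None, None, 41]
Validate using subtree bounds (lo, hi): at each node, require lo < value < hi,
then recurse left with hi=value and right with lo=value.
Preorder trace (stopping at first violation):
  at node 17 with bounds (-inf, +inf): OK
  at node 20 with bounds (-inf, 17): VIOLATION
Node 20 violates its bound: not (-inf < 20 < 17).
Result: Not a valid BST


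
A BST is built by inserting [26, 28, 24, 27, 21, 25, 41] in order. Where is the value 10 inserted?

Starting tree (level order): [26, 24, 28, 21, 25, 27, 41]
Insertion path: 26 -> 24 -> 21
Result: insert 10 as left child of 21
Final tree (level order): [26, 24, 28, 21, 25, 27, 41, 10]


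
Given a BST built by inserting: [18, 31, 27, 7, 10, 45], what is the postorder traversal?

Tree insertion order: [18, 31, 27, 7, 10, 45]
Tree (level-order array): [18, 7, 31, None, 10, 27, 45]
Postorder traversal: [10, 7, 27, 45, 31, 18]


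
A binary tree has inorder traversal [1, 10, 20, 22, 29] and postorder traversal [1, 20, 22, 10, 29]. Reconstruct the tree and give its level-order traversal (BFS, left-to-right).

Inorder:   [1, 10, 20, 22, 29]
Postorder: [1, 20, 22, 10, 29]
Algorithm: postorder visits root last, so walk postorder right-to-left;
each value is the root of the current inorder slice — split it at that
value, recurse on the right subtree first, then the left.
Recursive splits:
  root=29; inorder splits into left=[1, 10, 20, 22], right=[]
  root=10; inorder splits into left=[1], right=[20, 22]
  root=22; inorder splits into left=[20], right=[]
  root=20; inorder splits into left=[], right=[]
  root=1; inorder splits into left=[], right=[]
Reconstructed level-order: [29, 10, 1, 22, 20]


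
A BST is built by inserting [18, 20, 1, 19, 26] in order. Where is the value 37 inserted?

Starting tree (level order): [18, 1, 20, None, None, 19, 26]
Insertion path: 18 -> 20 -> 26
Result: insert 37 as right child of 26
Final tree (level order): [18, 1, 20, None, None, 19, 26, None, None, None, 37]


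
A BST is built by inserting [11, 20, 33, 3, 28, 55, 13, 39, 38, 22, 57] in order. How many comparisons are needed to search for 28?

Search path for 28: 11 -> 20 -> 33 -> 28
Found: True
Comparisons: 4


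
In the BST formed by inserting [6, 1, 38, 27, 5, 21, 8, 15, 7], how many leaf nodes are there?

Tree built from: [6, 1, 38, 27, 5, 21, 8, 15, 7]
Tree (level-order array): [6, 1, 38, None, 5, 27, None, None, None, 21, None, 8, None, 7, 15]
Rule: A leaf has 0 children.
Per-node child counts:
  node 6: 2 child(ren)
  node 1: 1 child(ren)
  node 5: 0 child(ren)
  node 38: 1 child(ren)
  node 27: 1 child(ren)
  node 21: 1 child(ren)
  node 8: 2 child(ren)
  node 7: 0 child(ren)
  node 15: 0 child(ren)
Matching nodes: [5, 7, 15]
Count of leaf nodes: 3


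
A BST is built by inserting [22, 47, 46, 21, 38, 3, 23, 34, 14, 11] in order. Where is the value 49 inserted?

Starting tree (level order): [22, 21, 47, 3, None, 46, None, None, 14, 38, None, 11, None, 23, None, None, None, None, 34]
Insertion path: 22 -> 47
Result: insert 49 as right child of 47
Final tree (level order): [22, 21, 47, 3, None, 46, 49, None, 14, 38, None, None, None, 11, None, 23, None, None, None, None, 34]


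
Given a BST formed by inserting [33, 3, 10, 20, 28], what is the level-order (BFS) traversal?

Tree insertion order: [33, 3, 10, 20, 28]
Tree (level-order array): [33, 3, None, None, 10, None, 20, None, 28]
BFS from the root, enqueuing left then right child of each popped node:
  queue [33] -> pop 33, enqueue [3], visited so far: [33]
  queue [3] -> pop 3, enqueue [10], visited so far: [33, 3]
  queue [10] -> pop 10, enqueue [20], visited so far: [33, 3, 10]
  queue [20] -> pop 20, enqueue [28], visited so far: [33, 3, 10, 20]
  queue [28] -> pop 28, enqueue [none], visited so far: [33, 3, 10, 20, 28]
Result: [33, 3, 10, 20, 28]


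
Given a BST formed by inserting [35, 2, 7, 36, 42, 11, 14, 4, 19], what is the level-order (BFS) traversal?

Tree insertion order: [35, 2, 7, 36, 42, 11, 14, 4, 19]
Tree (level-order array): [35, 2, 36, None, 7, None, 42, 4, 11, None, None, None, None, None, 14, None, 19]
BFS from the root, enqueuing left then right child of each popped node:
  queue [35] -> pop 35, enqueue [2, 36], visited so far: [35]
  queue [2, 36] -> pop 2, enqueue [7], visited so far: [35, 2]
  queue [36, 7] -> pop 36, enqueue [42], visited so far: [35, 2, 36]
  queue [7, 42] -> pop 7, enqueue [4, 11], visited so far: [35, 2, 36, 7]
  queue [42, 4, 11] -> pop 42, enqueue [none], visited so far: [35, 2, 36, 7, 42]
  queue [4, 11] -> pop 4, enqueue [none], visited so far: [35, 2, 36, 7, 42, 4]
  queue [11] -> pop 11, enqueue [14], visited so far: [35, 2, 36, 7, 42, 4, 11]
  queue [14] -> pop 14, enqueue [19], visited so far: [35, 2, 36, 7, 42, 4, 11, 14]
  queue [19] -> pop 19, enqueue [none], visited so far: [35, 2, 36, 7, 42, 4, 11, 14, 19]
Result: [35, 2, 36, 7, 42, 4, 11, 14, 19]


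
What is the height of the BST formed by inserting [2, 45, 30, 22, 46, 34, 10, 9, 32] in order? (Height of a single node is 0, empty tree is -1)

Insertion order: [2, 45, 30, 22, 46, 34, 10, 9, 32]
Tree (level-order array): [2, None, 45, 30, 46, 22, 34, None, None, 10, None, 32, None, 9]
Compute height bottom-up (empty subtree = -1):
  height(9) = 1 + max(-1, -1) = 0
  height(10) = 1 + max(0, -1) = 1
  height(22) = 1 + max(1, -1) = 2
  height(32) = 1 + max(-1, -1) = 0
  height(34) = 1 + max(0, -1) = 1
  height(30) = 1 + max(2, 1) = 3
  height(46) = 1 + max(-1, -1) = 0
  height(45) = 1 + max(3, 0) = 4
  height(2) = 1 + max(-1, 4) = 5
Height = 5


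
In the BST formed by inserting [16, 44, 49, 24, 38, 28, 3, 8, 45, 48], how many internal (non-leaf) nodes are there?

Tree built from: [16, 44, 49, 24, 38, 28, 3, 8, 45, 48]
Tree (level-order array): [16, 3, 44, None, 8, 24, 49, None, None, None, 38, 45, None, 28, None, None, 48]
Rule: An internal node has at least one child.
Per-node child counts:
  node 16: 2 child(ren)
  node 3: 1 child(ren)
  node 8: 0 child(ren)
  node 44: 2 child(ren)
  node 24: 1 child(ren)
  node 38: 1 child(ren)
  node 28: 0 child(ren)
  node 49: 1 child(ren)
  node 45: 1 child(ren)
  node 48: 0 child(ren)
Matching nodes: [16, 3, 44, 24, 38, 49, 45]
Count of internal (non-leaf) nodes: 7


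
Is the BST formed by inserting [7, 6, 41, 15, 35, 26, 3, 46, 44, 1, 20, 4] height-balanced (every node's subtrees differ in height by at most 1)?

Tree (level-order array): [7, 6, 41, 3, None, 15, 46, 1, 4, None, 35, 44, None, None, None, None, None, 26, None, None, None, 20]
Definition: a tree is height-balanced if, at every node, |h(left) - h(right)| <= 1 (empty subtree has height -1).
Bottom-up per-node check:
  node 1: h_left=-1, h_right=-1, diff=0 [OK], height=0
  node 4: h_left=-1, h_right=-1, diff=0 [OK], height=0
  node 3: h_left=0, h_right=0, diff=0 [OK], height=1
  node 6: h_left=1, h_right=-1, diff=2 [FAIL (|1--1|=2 > 1)], height=2
  node 20: h_left=-1, h_right=-1, diff=0 [OK], height=0
  node 26: h_left=0, h_right=-1, diff=1 [OK], height=1
  node 35: h_left=1, h_right=-1, diff=2 [FAIL (|1--1|=2 > 1)], height=2
  node 15: h_left=-1, h_right=2, diff=3 [FAIL (|-1-2|=3 > 1)], height=3
  node 44: h_left=-1, h_right=-1, diff=0 [OK], height=0
  node 46: h_left=0, h_right=-1, diff=1 [OK], height=1
  node 41: h_left=3, h_right=1, diff=2 [FAIL (|3-1|=2 > 1)], height=4
  node 7: h_left=2, h_right=4, diff=2 [FAIL (|2-4|=2 > 1)], height=5
Node 6 violates the condition: |1 - -1| = 2 > 1.
Result: Not balanced


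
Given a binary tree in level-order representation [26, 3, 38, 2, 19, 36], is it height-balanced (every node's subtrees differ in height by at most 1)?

Tree (level-order array): [26, 3, 38, 2, 19, 36]
Definition: a tree is height-balanced if, at every node, |h(left) - h(right)| <= 1 (empty subtree has height -1).
Bottom-up per-node check:
  node 2: h_left=-1, h_right=-1, diff=0 [OK], height=0
  node 19: h_left=-1, h_right=-1, diff=0 [OK], height=0
  node 3: h_left=0, h_right=0, diff=0 [OK], height=1
  node 36: h_left=-1, h_right=-1, diff=0 [OK], height=0
  node 38: h_left=0, h_right=-1, diff=1 [OK], height=1
  node 26: h_left=1, h_right=1, diff=0 [OK], height=2
All nodes satisfy the balance condition.
Result: Balanced


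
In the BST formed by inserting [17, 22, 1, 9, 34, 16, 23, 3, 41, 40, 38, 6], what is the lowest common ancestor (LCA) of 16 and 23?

Tree insertion order: [17, 22, 1, 9, 34, 16, 23, 3, 41, 40, 38, 6]
Tree (level-order array): [17, 1, 22, None, 9, None, 34, 3, 16, 23, 41, None, 6, None, None, None, None, 40, None, None, None, 38]
In a BST, the LCA of p=16, q=23 is the first node v on the
root-to-leaf path with p <= v <= q (go left if both < v, right if both > v).
Walk from root:
  at 17: 16 <= 17 <= 23, this is the LCA
LCA = 17


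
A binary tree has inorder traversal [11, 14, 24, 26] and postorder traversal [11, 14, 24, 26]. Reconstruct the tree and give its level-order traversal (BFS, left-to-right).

Inorder:   [11, 14, 24, 26]
Postorder: [11, 14, 24, 26]
Algorithm: postorder visits root last, so walk postorder right-to-left;
each value is the root of the current inorder slice — split it at that
value, recurse on the right subtree first, then the left.
Recursive splits:
  root=26; inorder splits into left=[11, 14, 24], right=[]
  root=24; inorder splits into left=[11, 14], right=[]
  root=14; inorder splits into left=[11], right=[]
  root=11; inorder splits into left=[], right=[]
Reconstructed level-order: [26, 24, 14, 11]


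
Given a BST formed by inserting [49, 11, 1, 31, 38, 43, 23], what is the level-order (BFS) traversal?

Tree insertion order: [49, 11, 1, 31, 38, 43, 23]
Tree (level-order array): [49, 11, None, 1, 31, None, None, 23, 38, None, None, None, 43]
BFS from the root, enqueuing left then right child of each popped node:
  queue [49] -> pop 49, enqueue [11], visited so far: [49]
  queue [11] -> pop 11, enqueue [1, 31], visited so far: [49, 11]
  queue [1, 31] -> pop 1, enqueue [none], visited so far: [49, 11, 1]
  queue [31] -> pop 31, enqueue [23, 38], visited so far: [49, 11, 1, 31]
  queue [23, 38] -> pop 23, enqueue [none], visited so far: [49, 11, 1, 31, 23]
  queue [38] -> pop 38, enqueue [43], visited so far: [49, 11, 1, 31, 23, 38]
  queue [43] -> pop 43, enqueue [none], visited so far: [49, 11, 1, 31, 23, 38, 43]
Result: [49, 11, 1, 31, 23, 38, 43]


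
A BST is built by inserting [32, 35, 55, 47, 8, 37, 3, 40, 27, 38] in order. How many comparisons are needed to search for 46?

Search path for 46: 32 -> 35 -> 55 -> 47 -> 37 -> 40
Found: False
Comparisons: 6


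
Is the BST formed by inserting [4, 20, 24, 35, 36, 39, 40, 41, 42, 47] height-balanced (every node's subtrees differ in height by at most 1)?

Tree (level-order array): [4, None, 20, None, 24, None, 35, None, 36, None, 39, None, 40, None, 41, None, 42, None, 47]
Definition: a tree is height-balanced if, at every node, |h(left) - h(right)| <= 1 (empty subtree has height -1).
Bottom-up per-node check:
  node 47: h_left=-1, h_right=-1, diff=0 [OK], height=0
  node 42: h_left=-1, h_right=0, diff=1 [OK], height=1
  node 41: h_left=-1, h_right=1, diff=2 [FAIL (|-1-1|=2 > 1)], height=2
  node 40: h_left=-1, h_right=2, diff=3 [FAIL (|-1-2|=3 > 1)], height=3
  node 39: h_left=-1, h_right=3, diff=4 [FAIL (|-1-3|=4 > 1)], height=4
  node 36: h_left=-1, h_right=4, diff=5 [FAIL (|-1-4|=5 > 1)], height=5
  node 35: h_left=-1, h_right=5, diff=6 [FAIL (|-1-5|=6 > 1)], height=6
  node 24: h_left=-1, h_right=6, diff=7 [FAIL (|-1-6|=7 > 1)], height=7
  node 20: h_left=-1, h_right=7, diff=8 [FAIL (|-1-7|=8 > 1)], height=8
  node 4: h_left=-1, h_right=8, diff=9 [FAIL (|-1-8|=9 > 1)], height=9
Node 41 violates the condition: |-1 - 1| = 2 > 1.
Result: Not balanced


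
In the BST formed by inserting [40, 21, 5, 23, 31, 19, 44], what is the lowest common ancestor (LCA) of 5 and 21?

Tree insertion order: [40, 21, 5, 23, 31, 19, 44]
Tree (level-order array): [40, 21, 44, 5, 23, None, None, None, 19, None, 31]
In a BST, the LCA of p=5, q=21 is the first node v on the
root-to-leaf path with p <= v <= q (go left if both < v, right if both > v).
Walk from root:
  at 40: both 5 and 21 < 40, go left
  at 21: 5 <= 21 <= 21, this is the LCA
LCA = 21


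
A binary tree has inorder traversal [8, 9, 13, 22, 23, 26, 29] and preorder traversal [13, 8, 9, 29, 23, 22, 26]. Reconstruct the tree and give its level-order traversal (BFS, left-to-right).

Inorder:  [8, 9, 13, 22, 23, 26, 29]
Preorder: [13, 8, 9, 29, 23, 22, 26]
Algorithm: preorder visits root first, so consume preorder in order;
for each root, split the current inorder slice at that value into
left-subtree inorder and right-subtree inorder, then recurse.
Recursive splits:
  root=13; inorder splits into left=[8, 9], right=[22, 23, 26, 29]
  root=8; inorder splits into left=[], right=[9]
  root=9; inorder splits into left=[], right=[]
  root=29; inorder splits into left=[22, 23, 26], right=[]
  root=23; inorder splits into left=[22], right=[26]
  root=22; inorder splits into left=[], right=[]
  root=26; inorder splits into left=[], right=[]
Reconstructed level-order: [13, 8, 29, 9, 23, 22, 26]


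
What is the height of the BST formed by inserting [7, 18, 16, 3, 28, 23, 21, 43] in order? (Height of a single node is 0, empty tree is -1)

Insertion order: [7, 18, 16, 3, 28, 23, 21, 43]
Tree (level-order array): [7, 3, 18, None, None, 16, 28, None, None, 23, 43, 21]
Compute height bottom-up (empty subtree = -1):
  height(3) = 1 + max(-1, -1) = 0
  height(16) = 1 + max(-1, -1) = 0
  height(21) = 1 + max(-1, -1) = 0
  height(23) = 1 + max(0, -1) = 1
  height(43) = 1 + max(-1, -1) = 0
  height(28) = 1 + max(1, 0) = 2
  height(18) = 1 + max(0, 2) = 3
  height(7) = 1 + max(0, 3) = 4
Height = 4


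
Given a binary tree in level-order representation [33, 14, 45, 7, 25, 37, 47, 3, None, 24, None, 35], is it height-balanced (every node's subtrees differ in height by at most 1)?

Tree (level-order array): [33, 14, 45, 7, 25, 37, 47, 3, None, 24, None, 35]
Definition: a tree is height-balanced if, at every node, |h(left) - h(right)| <= 1 (empty subtree has height -1).
Bottom-up per-node check:
  node 3: h_left=-1, h_right=-1, diff=0 [OK], height=0
  node 7: h_left=0, h_right=-1, diff=1 [OK], height=1
  node 24: h_left=-1, h_right=-1, diff=0 [OK], height=0
  node 25: h_left=0, h_right=-1, diff=1 [OK], height=1
  node 14: h_left=1, h_right=1, diff=0 [OK], height=2
  node 35: h_left=-1, h_right=-1, diff=0 [OK], height=0
  node 37: h_left=0, h_right=-1, diff=1 [OK], height=1
  node 47: h_left=-1, h_right=-1, diff=0 [OK], height=0
  node 45: h_left=1, h_right=0, diff=1 [OK], height=2
  node 33: h_left=2, h_right=2, diff=0 [OK], height=3
All nodes satisfy the balance condition.
Result: Balanced


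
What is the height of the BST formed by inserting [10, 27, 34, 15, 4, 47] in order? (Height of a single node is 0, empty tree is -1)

Insertion order: [10, 27, 34, 15, 4, 47]
Tree (level-order array): [10, 4, 27, None, None, 15, 34, None, None, None, 47]
Compute height bottom-up (empty subtree = -1):
  height(4) = 1 + max(-1, -1) = 0
  height(15) = 1 + max(-1, -1) = 0
  height(47) = 1 + max(-1, -1) = 0
  height(34) = 1 + max(-1, 0) = 1
  height(27) = 1 + max(0, 1) = 2
  height(10) = 1 + max(0, 2) = 3
Height = 3


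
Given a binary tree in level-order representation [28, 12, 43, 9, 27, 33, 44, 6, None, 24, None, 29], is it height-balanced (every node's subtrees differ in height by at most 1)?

Tree (level-order array): [28, 12, 43, 9, 27, 33, 44, 6, None, 24, None, 29]
Definition: a tree is height-balanced if, at every node, |h(left) - h(right)| <= 1 (empty subtree has height -1).
Bottom-up per-node check:
  node 6: h_left=-1, h_right=-1, diff=0 [OK], height=0
  node 9: h_left=0, h_right=-1, diff=1 [OK], height=1
  node 24: h_left=-1, h_right=-1, diff=0 [OK], height=0
  node 27: h_left=0, h_right=-1, diff=1 [OK], height=1
  node 12: h_left=1, h_right=1, diff=0 [OK], height=2
  node 29: h_left=-1, h_right=-1, diff=0 [OK], height=0
  node 33: h_left=0, h_right=-1, diff=1 [OK], height=1
  node 44: h_left=-1, h_right=-1, diff=0 [OK], height=0
  node 43: h_left=1, h_right=0, diff=1 [OK], height=2
  node 28: h_left=2, h_right=2, diff=0 [OK], height=3
All nodes satisfy the balance condition.
Result: Balanced
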